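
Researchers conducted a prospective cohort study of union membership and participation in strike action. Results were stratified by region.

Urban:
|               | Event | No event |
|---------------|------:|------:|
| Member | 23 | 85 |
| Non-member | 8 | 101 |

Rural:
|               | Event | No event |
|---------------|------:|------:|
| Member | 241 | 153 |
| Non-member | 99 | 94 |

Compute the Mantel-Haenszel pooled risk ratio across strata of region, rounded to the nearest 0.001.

RR_MH = Σ(aᵢ·n₀ᵢ/nᵢ) / Σ(cᵢ·n₁ᵢ/nᵢ), with n₁ᵢ = aᵢ+bᵢ (exposed), n₀ᵢ = cᵢ+dᵢ (unexposed), nᵢ = n₁ᵢ+n₀ᵢ.
Stratum 1 (Urban): n₁ = 108, n₀ = 109, n = 217; a·n₀/n = 23·109/217 = 11.5530; c·n₁/n = 8·108/217 = 3.9816
Stratum 2 (Rural): n₁ = 394, n₀ = 193, n = 587; a·n₀/n = 241·193/587 = 79.2385; c·n₁/n = 99·394/587 = 66.4497
RR_MH = (11.5530 + 79.2385) / (3.9816 + 66.4497) = 90.7915 / 70.4313 = 1.28908

1.289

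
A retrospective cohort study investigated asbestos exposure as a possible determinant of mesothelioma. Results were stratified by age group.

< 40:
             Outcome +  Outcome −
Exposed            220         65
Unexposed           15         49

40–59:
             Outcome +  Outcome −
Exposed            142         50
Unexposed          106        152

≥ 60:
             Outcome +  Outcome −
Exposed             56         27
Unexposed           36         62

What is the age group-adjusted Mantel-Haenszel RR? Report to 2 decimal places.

RR_MH = Σ(aᵢ·n₀ᵢ/nᵢ) / Σ(cᵢ·n₁ᵢ/nᵢ), with n₁ᵢ = aᵢ+bᵢ (exposed), n₀ᵢ = cᵢ+dᵢ (unexposed), nᵢ = n₁ᵢ+n₀ᵢ.
Stratum 1 (< 40): n₁ = 285, n₀ = 64, n = 349; a·n₀/n = 220·64/349 = 40.3438; c·n₁/n = 15·285/349 = 12.2493
Stratum 2 (40–59): n₁ = 192, n₀ = 258, n = 450; a·n₀/n = 142·258/450 = 81.4133; c·n₁/n = 106·192/450 = 45.2267
Stratum 3 (≥ 60): n₁ = 83, n₀ = 98, n = 181; a·n₀/n = 56·98/181 = 30.3204; c·n₁/n = 36·83/181 = 16.5083
RR_MH = (40.3438 + 81.4133 + 30.3204) / (12.2493 + 45.2267 + 16.5083) = 152.0776 / 73.9842 = 2.05554

2.06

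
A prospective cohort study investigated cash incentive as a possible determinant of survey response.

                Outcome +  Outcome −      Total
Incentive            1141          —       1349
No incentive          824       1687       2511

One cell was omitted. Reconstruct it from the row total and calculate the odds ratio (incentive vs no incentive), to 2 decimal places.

11.23

The missing cell is in the exposed row: 1349 − 1141 = 208.
So a = 1141, b = 208, c = 824, d = 1687.
OR = (a·d)/(b·c) = (1141 × 1687) / (208 × 824) = 1924867 / 171392 = 11.23079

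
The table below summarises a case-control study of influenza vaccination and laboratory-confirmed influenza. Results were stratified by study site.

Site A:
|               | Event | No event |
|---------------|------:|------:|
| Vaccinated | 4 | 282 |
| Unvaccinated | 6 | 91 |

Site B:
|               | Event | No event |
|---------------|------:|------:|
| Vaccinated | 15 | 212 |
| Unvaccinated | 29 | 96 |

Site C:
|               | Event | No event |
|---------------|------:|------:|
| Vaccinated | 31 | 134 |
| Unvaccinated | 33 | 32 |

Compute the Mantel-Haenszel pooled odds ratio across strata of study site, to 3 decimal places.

0.228

OR_MH = Σ(aᵢdᵢ/nᵢ) / Σ(bᵢcᵢ/nᵢ), where nᵢ is the stratum total.
Stratum 1 (Site A): n = 383; a·d/n = 4·91/383 = 0.9504; b·c/n = 282·6/383 = 4.4178
Stratum 2 (Site B): n = 352; a·d/n = 15·96/352 = 4.0909; b·c/n = 212·29/352 = 17.4659
Stratum 3 (Site C): n = 230; a·d/n = 31·32/230 = 4.3130; b·c/n = 134·33/230 = 19.2261
OR_MH = (0.9504 + 4.0909 + 4.3130) / (4.4178 + 17.4659 + 19.2261) = 9.3543 / 41.1098 = 0.22755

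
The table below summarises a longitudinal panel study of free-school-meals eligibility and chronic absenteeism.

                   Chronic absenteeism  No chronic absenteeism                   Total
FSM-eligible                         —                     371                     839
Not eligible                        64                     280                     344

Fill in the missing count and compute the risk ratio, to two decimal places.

The missing cell is in the exposed row: 839 − 371 = 468.
So a = 468, b = 371, c = 64, d = 280.
RR = [a/(a+b)] / [c/(c+d)] = (468/839) / (64/344) = 0.55781/0.18605 = 2.99821

3.00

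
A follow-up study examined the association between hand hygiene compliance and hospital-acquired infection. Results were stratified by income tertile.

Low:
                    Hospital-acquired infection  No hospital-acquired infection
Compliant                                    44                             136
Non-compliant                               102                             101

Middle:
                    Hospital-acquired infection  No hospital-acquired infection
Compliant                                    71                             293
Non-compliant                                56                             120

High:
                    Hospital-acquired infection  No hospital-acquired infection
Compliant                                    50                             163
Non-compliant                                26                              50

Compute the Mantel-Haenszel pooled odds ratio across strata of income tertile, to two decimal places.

0.44

OR_MH = Σ(aᵢdᵢ/nᵢ) / Σ(bᵢcᵢ/nᵢ), where nᵢ is the stratum total.
Stratum 1 (Low): n = 383; a·d/n = 44·101/383 = 11.6031; b·c/n = 136·102/383 = 36.2193
Stratum 2 (Middle): n = 540; a·d/n = 71·120/540 = 15.7778; b·c/n = 293·56/540 = 30.3852
Stratum 3 (High): n = 289; a·d/n = 50·50/289 = 8.6505; b·c/n = 163·26/289 = 14.6644
OR_MH = (11.6031 + 15.7778 + 8.6505) / (36.2193 + 30.3852 + 14.6644) = 36.0314 / 81.2689 = 0.44336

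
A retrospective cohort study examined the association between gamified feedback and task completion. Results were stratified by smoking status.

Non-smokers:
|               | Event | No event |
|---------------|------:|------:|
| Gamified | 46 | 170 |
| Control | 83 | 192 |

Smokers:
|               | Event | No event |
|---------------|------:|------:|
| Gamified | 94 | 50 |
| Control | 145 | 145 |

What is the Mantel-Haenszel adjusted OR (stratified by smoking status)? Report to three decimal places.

1.087

OR_MH = Σ(aᵢdᵢ/nᵢ) / Σ(bᵢcᵢ/nᵢ), where nᵢ is the stratum total.
Stratum 1 (Non-smokers): n = 491; a·d/n = 46·192/491 = 17.9878; b·c/n = 170·83/491 = 28.7373
Stratum 2 (Smokers): n = 434; a·d/n = 94·145/434 = 31.4055; b·c/n = 50·145/434 = 16.7051
OR_MH = (17.9878 + 31.4055) / (28.7373 + 16.7051) = 49.3933 / 45.4423 = 1.08694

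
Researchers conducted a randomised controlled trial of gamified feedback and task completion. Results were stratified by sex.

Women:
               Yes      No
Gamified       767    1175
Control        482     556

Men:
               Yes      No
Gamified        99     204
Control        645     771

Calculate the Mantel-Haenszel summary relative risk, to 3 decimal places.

0.815

RR_MH = Σ(aᵢ·n₀ᵢ/nᵢ) / Σ(cᵢ·n₁ᵢ/nᵢ), with n₁ᵢ = aᵢ+bᵢ (exposed), n₀ᵢ = cᵢ+dᵢ (unexposed), nᵢ = n₁ᵢ+n₀ᵢ.
Stratum 1 (Women): n₁ = 1942, n₀ = 1038, n = 2980; a·n₀/n = 767·1038/2980 = 267.1631; c·n₁/n = 482·1942/2980 = 314.1087
Stratum 2 (Men): n₁ = 303, n₀ = 1416, n = 1719; a·n₀/n = 99·1416/1719 = 81.5497; c·n₁/n = 645·303/1719 = 113.6911
RR_MH = (267.1631 + 81.5497) / (314.1087 + 113.6911) = 348.7128 / 427.7998 = 0.81513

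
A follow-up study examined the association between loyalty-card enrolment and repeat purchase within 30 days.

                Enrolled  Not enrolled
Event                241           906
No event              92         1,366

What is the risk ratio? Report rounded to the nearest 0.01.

Reading the table with exposure as columns: a = 241 (Enrolled, case), b = 92 (Enrolled, non-case), c = 906 (Not enrolled, case), d = 1366.
Risk in exposed = 241/333 = 0.72372; risk in unexposed = 906/2272 = 0.39877.
RR = 0.72372 / 0.39877 = 1.81490
The risk among the exposed is 1.81 times that among the unexposed.

1.81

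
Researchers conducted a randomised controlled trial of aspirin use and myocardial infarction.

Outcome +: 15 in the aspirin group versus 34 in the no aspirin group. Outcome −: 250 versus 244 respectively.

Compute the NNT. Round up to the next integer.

Risk in treated group = 15/265 = 0.05660; risk in control = 34/278 = 0.12230.
Absolute risk reduction = 0.12230 − 0.05660 = 0.06570
NNT = 1 / ARR = 1 / 0.06570 = 15.221 → round up → 16

16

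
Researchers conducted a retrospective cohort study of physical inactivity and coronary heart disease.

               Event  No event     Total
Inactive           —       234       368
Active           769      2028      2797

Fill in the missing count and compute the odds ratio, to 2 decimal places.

The missing cell is in the exposed row: 368 − 234 = 134.
So a = 134, b = 234, c = 769, d = 2028.
OR = (a·d)/(b·c) = (134 × 2028) / (234 × 769) = 271752 / 179946 = 1.51019

1.51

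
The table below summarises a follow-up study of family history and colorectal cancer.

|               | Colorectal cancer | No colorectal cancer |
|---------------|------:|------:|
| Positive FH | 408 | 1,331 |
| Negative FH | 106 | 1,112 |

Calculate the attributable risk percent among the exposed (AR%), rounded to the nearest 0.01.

Cells: a = 408, b = 1331, c = 106, d = 1112.
Risk in exposed = 408/1739 = 0.23462; risk in unexposed = 106/1218 = 0.08703.
RR = 0.23462/0.08703 = 2.69589
AR% = (RR − 1)/RR × 100 = (2.69589 − 1)/2.69589 × 100 = 62.9065%

62.91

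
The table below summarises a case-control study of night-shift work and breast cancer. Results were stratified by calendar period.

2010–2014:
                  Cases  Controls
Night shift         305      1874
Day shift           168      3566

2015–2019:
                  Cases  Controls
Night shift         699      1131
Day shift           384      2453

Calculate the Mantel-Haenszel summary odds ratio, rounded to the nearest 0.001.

3.768

OR_MH = Σ(aᵢdᵢ/nᵢ) / Σ(bᵢcᵢ/nᵢ), where nᵢ is the stratum total.
Stratum 1 (2010–2014): n = 5913; a·d/n = 305·3566/5913 = 183.9388; b·c/n = 1874·168/5913 = 53.2440
Stratum 2 (2015–2019): n = 4667; a·d/n = 699·2453/4667 = 367.3981; b·c/n = 1131·384/4667 = 93.0585
OR_MH = (183.9388 + 367.3981) / (53.2440 + 93.0585) = 551.3369 / 146.3025 = 3.76847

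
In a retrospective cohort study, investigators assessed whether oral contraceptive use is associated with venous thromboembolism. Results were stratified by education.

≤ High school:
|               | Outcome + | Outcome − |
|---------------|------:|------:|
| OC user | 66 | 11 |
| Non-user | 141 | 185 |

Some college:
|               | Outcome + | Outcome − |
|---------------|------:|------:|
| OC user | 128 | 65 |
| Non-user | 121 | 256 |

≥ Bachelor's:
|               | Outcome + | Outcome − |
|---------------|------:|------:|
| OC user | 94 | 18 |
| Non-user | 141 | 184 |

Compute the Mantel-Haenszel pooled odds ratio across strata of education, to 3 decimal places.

5.430

OR_MH = Σ(aᵢdᵢ/nᵢ) / Σ(bᵢcᵢ/nᵢ), where nᵢ is the stratum total.
Stratum 1 (≤ High school): n = 403; a·d/n = 66·185/403 = 30.2978; b·c/n = 11·141/403 = 3.8486
Stratum 2 (Some college): n = 570; a·d/n = 128·256/570 = 57.4877; b·c/n = 65·121/570 = 13.7982
Stratum 3 (≥ Bachelor's): n = 437; a·d/n = 94·184/437 = 39.5789; b·c/n = 18·141/437 = 5.8078
OR_MH = (30.2978 + 57.4877 + 39.5789) / (3.8486 + 13.7982 + 5.8078) = 127.3644 / 23.4547 = 5.43024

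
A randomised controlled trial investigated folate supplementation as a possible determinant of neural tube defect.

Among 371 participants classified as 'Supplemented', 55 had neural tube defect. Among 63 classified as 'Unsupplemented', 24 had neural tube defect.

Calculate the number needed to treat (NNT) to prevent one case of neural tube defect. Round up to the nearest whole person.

Risk in treated group = 55/371 = 0.14825; risk in control = 24/63 = 0.38095.
Absolute risk reduction = 0.38095 − 0.14825 = 0.23270
NNT = 1 / ARR = 1 / 0.23270 = 4.297 → round up → 5

5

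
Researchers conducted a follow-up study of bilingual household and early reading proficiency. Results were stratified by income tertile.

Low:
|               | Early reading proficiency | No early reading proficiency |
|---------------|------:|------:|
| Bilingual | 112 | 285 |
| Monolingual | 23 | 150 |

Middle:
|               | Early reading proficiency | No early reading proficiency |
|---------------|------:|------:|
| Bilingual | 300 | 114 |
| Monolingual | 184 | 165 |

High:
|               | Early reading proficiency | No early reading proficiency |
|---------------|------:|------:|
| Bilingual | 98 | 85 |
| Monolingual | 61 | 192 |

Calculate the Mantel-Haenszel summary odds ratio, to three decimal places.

2.702

OR_MH = Σ(aᵢdᵢ/nᵢ) / Σ(bᵢcᵢ/nᵢ), where nᵢ is the stratum total.
Stratum 1 (Low): n = 570; a·d/n = 112·150/570 = 29.4737; b·c/n = 285·23/570 = 11.5000
Stratum 2 (Middle): n = 763; a·d/n = 300·165/763 = 64.8755; b·c/n = 114·184/763 = 27.4915
Stratum 3 (High): n = 436; a·d/n = 98·192/436 = 43.1560; b·c/n = 85·61/436 = 11.8922
OR_MH = (29.4737 + 64.8755 + 43.1560) / (11.5000 + 27.4915 + 11.8922) = 137.5051 / 50.8837 = 2.70234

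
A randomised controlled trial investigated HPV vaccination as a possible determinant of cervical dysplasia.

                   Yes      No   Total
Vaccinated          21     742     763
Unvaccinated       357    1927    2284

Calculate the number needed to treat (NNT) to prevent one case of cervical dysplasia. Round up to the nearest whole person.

8

Risk in treated group = 21/763 = 0.02752; risk in control = 357/2284 = 0.15630.
Absolute risk reduction = 0.15630 − 0.02752 = 0.12878
NNT = 1 / ARR = 1 / 0.12878 = 7.765 → round up → 8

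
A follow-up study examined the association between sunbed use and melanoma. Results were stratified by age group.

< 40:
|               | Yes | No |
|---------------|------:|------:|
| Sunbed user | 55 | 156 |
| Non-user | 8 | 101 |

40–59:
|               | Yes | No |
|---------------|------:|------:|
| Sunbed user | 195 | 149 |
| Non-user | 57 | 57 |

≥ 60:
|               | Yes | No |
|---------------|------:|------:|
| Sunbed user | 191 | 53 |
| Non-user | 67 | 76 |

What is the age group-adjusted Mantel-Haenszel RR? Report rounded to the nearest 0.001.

RR_MH = Σ(aᵢ·n₀ᵢ/nᵢ) / Σ(cᵢ·n₁ᵢ/nᵢ), with n₁ᵢ = aᵢ+bᵢ (exposed), n₀ᵢ = cᵢ+dᵢ (unexposed), nᵢ = n₁ᵢ+n₀ᵢ.
Stratum 1 (< 40): n₁ = 211, n₀ = 109, n = 320; a·n₀/n = 55·109/320 = 18.7344; c·n₁/n = 8·211/320 = 5.2750
Stratum 2 (40–59): n₁ = 344, n₀ = 114, n = 458; a·n₀/n = 195·114/458 = 48.5371; c·n₁/n = 57·344/458 = 42.8122
Stratum 3 (≥ 60): n₁ = 244, n₀ = 143, n = 387; a·n₀/n = 191·143/387 = 70.5762; c·n₁/n = 67·244/387 = 42.2429
RR_MH = (18.7344 + 48.5371 + 70.5762) / (5.2750 + 42.8122 + 42.2429) = 137.8477 / 90.3301 = 1.52604

1.526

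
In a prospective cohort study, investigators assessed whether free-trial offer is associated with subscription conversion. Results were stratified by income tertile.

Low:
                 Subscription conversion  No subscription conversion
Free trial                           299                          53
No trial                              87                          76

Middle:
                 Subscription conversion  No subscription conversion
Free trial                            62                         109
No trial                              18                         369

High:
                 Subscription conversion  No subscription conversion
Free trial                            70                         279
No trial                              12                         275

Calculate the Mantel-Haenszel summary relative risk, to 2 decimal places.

RR_MH = Σ(aᵢ·n₀ᵢ/nᵢ) / Σ(cᵢ·n₁ᵢ/nᵢ), with n₁ᵢ = aᵢ+bᵢ (exposed), n₀ᵢ = cᵢ+dᵢ (unexposed), nᵢ = n₁ᵢ+n₀ᵢ.
Stratum 1 (Low): n₁ = 352, n₀ = 163, n = 515; a·n₀/n = 299·163/515 = 94.6350; c·n₁/n = 87·352/515 = 59.4641
Stratum 2 (Middle): n₁ = 171, n₀ = 387, n = 558; a·n₀/n = 62·387/558 = 43.0000; c·n₁/n = 18·171/558 = 5.5161
Stratum 3 (High): n₁ = 349, n₀ = 287, n = 636; a·n₀/n = 70·287/636 = 31.5881; c·n₁/n = 12·349/636 = 6.5849
RR_MH = (94.6350 + 43.0000 + 31.5881) / (59.4641 + 5.5161 + 6.5849) = 169.2230 / 71.5651 = 2.36460

2.36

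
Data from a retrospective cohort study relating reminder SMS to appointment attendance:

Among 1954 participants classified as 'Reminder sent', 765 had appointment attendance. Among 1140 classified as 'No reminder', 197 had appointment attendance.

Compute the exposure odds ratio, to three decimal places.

From the description: a = 765, b = 1189, c = 197, d = 943.
OR = (a·d)/(b·c) = (765 × 943) / (1189 × 197) = 721395 / 234233 = 3.07982
The odds of appointment attendance are about 3.08 times as high in the reminder sent group.

3.080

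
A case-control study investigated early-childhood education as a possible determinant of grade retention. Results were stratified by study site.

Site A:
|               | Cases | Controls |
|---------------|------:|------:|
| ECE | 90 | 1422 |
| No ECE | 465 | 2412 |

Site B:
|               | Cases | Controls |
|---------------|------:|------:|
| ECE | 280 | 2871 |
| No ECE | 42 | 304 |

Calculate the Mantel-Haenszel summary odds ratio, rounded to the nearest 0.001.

OR_MH = Σ(aᵢdᵢ/nᵢ) / Σ(bᵢcᵢ/nᵢ), where nᵢ is the stratum total.
Stratum 1 (Site A): n = 4389; a·d/n = 90·2412/4389 = 49.4600; b·c/n = 1422·465/4389 = 150.6562
Stratum 2 (Site B): n = 3497; a·d/n = 280·304/3497 = 24.3409; b·c/n = 2871·42/3497 = 34.4816
OR_MH = (49.4600 + 24.3409) / (150.6562 + 34.4816) = 73.8009 / 185.1377 = 0.39863

0.399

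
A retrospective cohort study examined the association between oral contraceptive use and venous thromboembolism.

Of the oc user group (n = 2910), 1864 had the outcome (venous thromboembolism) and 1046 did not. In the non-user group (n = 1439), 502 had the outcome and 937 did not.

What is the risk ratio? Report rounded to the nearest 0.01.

From the description: a = 1864, b = 1046, c = 502, d = 937.
Risk in exposed = 1864/2910 = 0.64055; risk in unexposed = 502/1439 = 0.34885.
RR = 0.64055 / 0.34885 = 1.83616
The risk among the exposed is 1.84 times that among the unexposed.

1.84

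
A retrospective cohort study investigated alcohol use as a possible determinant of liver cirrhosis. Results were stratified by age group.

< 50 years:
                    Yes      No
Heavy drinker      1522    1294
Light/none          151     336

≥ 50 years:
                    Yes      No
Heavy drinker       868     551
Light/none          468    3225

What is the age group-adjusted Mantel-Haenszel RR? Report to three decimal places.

RR_MH = Σ(aᵢ·n₀ᵢ/nᵢ) / Σ(cᵢ·n₁ᵢ/nᵢ), with n₁ᵢ = aᵢ+bᵢ (exposed), n₀ᵢ = cᵢ+dᵢ (unexposed), nᵢ = n₁ᵢ+n₀ᵢ.
Stratum 1 (< 50 years): n₁ = 2816, n₀ = 487, n = 3303; a·n₀/n = 1522·487/3303 = 224.4063; c·n₁/n = 151·2816/3303 = 128.7363
Stratum 2 (≥ 50 years): n₁ = 1419, n₀ = 3693, n = 5112; a·n₀/n = 868·3693/5112 = 627.0587; c·n₁/n = 468·1419/5112 = 129.9085
RR_MH = (224.4063 + 627.0587) / (128.7363 + 129.9085) = 851.4650 / 258.6448 = 3.29202

3.292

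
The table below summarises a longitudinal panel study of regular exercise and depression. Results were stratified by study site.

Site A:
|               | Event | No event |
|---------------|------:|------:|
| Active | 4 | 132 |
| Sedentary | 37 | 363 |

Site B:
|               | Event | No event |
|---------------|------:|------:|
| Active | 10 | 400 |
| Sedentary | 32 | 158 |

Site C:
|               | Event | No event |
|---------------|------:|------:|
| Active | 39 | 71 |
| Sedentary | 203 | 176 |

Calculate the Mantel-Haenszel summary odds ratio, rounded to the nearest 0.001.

0.323

OR_MH = Σ(aᵢdᵢ/nᵢ) / Σ(bᵢcᵢ/nᵢ), where nᵢ is the stratum total.
Stratum 1 (Site A): n = 536; a·d/n = 4·363/536 = 2.7090; b·c/n = 132·37/536 = 9.1119
Stratum 2 (Site B): n = 600; a·d/n = 10·158/600 = 2.6333; b·c/n = 400·32/600 = 21.3333
Stratum 3 (Site C): n = 489; a·d/n = 39·176/489 = 14.0368; b·c/n = 71·203/489 = 29.4744
OR_MH = (2.7090 + 2.6333 + 14.0368) / (9.1119 + 21.3333 + 29.4744) = 19.3791 / 59.9197 = 0.32342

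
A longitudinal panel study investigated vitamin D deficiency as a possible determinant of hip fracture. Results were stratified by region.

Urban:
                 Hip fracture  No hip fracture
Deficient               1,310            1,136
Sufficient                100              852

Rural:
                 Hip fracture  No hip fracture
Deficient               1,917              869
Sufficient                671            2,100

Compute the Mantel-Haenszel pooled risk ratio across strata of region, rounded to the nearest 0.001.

RR_MH = Σ(aᵢ·n₀ᵢ/nᵢ) / Σ(cᵢ·n₁ᵢ/nᵢ), with n₁ᵢ = aᵢ+bᵢ (exposed), n₀ᵢ = cᵢ+dᵢ (unexposed), nᵢ = n₁ᵢ+n₀ᵢ.
Stratum 1 (Urban): n₁ = 2446, n₀ = 952, n = 3398; a·n₀/n = 1310·952/3398 = 367.0159; c·n₁/n = 100·2446/3398 = 71.9835
Stratum 2 (Rural): n₁ = 2786, n₀ = 2771, n = 5557; a·n₀/n = 1917·2771/5557 = 955.9127; c·n₁/n = 671·2786/5557 = 336.4056
RR_MH = (367.0159 + 955.9127) / (71.9835 + 336.4056) = 1322.9286 / 408.3891 = 3.23938

3.239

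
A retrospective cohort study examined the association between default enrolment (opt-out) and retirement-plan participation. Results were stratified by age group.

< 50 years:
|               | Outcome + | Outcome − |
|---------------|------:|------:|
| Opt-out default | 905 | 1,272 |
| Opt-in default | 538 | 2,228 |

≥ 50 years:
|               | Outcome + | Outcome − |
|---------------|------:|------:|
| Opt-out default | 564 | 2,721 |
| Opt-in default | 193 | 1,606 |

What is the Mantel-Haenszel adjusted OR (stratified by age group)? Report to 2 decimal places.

OR_MH = Σ(aᵢdᵢ/nᵢ) / Σ(bᵢcᵢ/nᵢ), where nᵢ is the stratum total.
Stratum 1 (< 50 years): n = 4943; a·d/n = 905·2228/4943 = 407.9183; b·c/n = 1272·538/4943 = 138.4455
Stratum 2 (≥ 50 years): n = 5084; a·d/n = 564·1606/5084 = 178.1637; b·c/n = 2721·193/5084 = 103.2952
OR_MH = (407.9183 + 178.1637) / (138.4455 + 103.2952) = 586.0819 / 241.7407 = 2.42442

2.42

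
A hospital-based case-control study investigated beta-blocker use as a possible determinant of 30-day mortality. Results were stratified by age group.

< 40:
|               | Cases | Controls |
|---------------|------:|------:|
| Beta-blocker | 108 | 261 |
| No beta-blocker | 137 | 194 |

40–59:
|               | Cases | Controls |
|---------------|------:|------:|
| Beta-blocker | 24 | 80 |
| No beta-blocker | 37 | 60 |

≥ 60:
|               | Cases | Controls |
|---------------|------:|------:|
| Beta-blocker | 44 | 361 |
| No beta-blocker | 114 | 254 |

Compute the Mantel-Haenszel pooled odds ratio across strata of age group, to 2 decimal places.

0.43

OR_MH = Σ(aᵢdᵢ/nᵢ) / Σ(bᵢcᵢ/nᵢ), where nᵢ is the stratum total.
Stratum 1 (< 40): n = 700; a·d/n = 108·194/700 = 29.9314; b·c/n = 261·137/700 = 51.0814
Stratum 2 (40–59): n = 201; a·d/n = 24·60/201 = 7.1642; b·c/n = 80·37/201 = 14.7264
Stratum 3 (≥ 60): n = 773; a·d/n = 44·254/773 = 14.4580; b·c/n = 361·114/773 = 53.2393
OR_MH = (29.9314 + 7.1642 + 14.4580) / (51.0814 + 14.7264 + 53.2393) = 51.5536 / 119.0471 = 0.43305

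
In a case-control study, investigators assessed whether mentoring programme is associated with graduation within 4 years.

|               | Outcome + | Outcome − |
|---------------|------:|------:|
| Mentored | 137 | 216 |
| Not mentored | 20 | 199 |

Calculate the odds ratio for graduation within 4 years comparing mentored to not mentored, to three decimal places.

6.311

Cells: a = 137, b = 216, c = 20, d = 199.
OR = (a·d)/(b·c) = (137 × 199) / (216 × 20) = 27263 / 4320 = 6.31088
The odds of graduation within 4 years are about 6.31 times as high in the mentored group.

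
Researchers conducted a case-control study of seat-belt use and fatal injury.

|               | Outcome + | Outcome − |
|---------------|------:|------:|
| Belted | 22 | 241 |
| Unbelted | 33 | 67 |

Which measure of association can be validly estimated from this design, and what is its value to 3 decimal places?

Cells: a = 22, b = 241, c = 33, d = 67.
This is a case-control study: participants were sampled on outcome status, so risks in the source population cannot be estimated directly — relative risk is not valid here. The odds ratio is the appropriate measure.
OR = (a·d)/(b·c) = (22 × 67) / (241 × 33) = 1474 / 7953 = 0.18534

0.185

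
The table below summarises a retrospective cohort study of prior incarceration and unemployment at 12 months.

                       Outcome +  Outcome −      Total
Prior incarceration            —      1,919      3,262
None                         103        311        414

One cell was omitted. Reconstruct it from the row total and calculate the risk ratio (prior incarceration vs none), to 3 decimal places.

1.655

The missing cell is in the exposed row: 3262 − 1919 = 1343.
So a = 1343, b = 1919, c = 103, d = 311.
RR = [a/(a+b)] / [c/(c+d)] = (1343/3262) / (103/414) = 0.41171/0.24879 = 1.65484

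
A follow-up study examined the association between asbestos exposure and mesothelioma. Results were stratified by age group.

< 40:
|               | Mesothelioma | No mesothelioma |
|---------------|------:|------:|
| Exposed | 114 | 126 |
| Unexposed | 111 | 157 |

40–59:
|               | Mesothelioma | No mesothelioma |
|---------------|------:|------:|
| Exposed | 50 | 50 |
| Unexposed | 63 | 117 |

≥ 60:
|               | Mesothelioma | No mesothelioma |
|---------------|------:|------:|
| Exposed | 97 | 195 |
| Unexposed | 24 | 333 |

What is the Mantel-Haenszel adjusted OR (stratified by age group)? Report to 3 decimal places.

2.302

OR_MH = Σ(aᵢdᵢ/nᵢ) / Σ(bᵢcᵢ/nᵢ), where nᵢ is the stratum total.
Stratum 1 (< 40): n = 508; a·d/n = 114·157/508 = 35.2323; b·c/n = 126·111/508 = 27.5315
Stratum 2 (40–59): n = 280; a·d/n = 50·117/280 = 20.8929; b·c/n = 50·63/280 = 11.2500
Stratum 3 (≥ 60): n = 649; a·d/n = 97·333/649 = 49.7704; b·c/n = 195·24/649 = 7.2111
OR_MH = (35.2323 + 20.8929 + 49.7704) / (27.5315 + 11.2500 + 7.2111) = 105.8956 / 45.9926 = 2.30245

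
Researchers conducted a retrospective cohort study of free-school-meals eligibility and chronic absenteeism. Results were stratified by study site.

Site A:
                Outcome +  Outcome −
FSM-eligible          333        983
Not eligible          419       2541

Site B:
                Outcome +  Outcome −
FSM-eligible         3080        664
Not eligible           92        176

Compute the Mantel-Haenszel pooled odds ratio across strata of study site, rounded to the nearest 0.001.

2.985

OR_MH = Σ(aᵢdᵢ/nᵢ) / Σ(bᵢcᵢ/nᵢ), where nᵢ is the stratum total.
Stratum 1 (Site A): n = 4276; a·d/n = 333·2541/4276 = 197.8842; b·c/n = 983·419/4276 = 96.3230
Stratum 2 (Site B): n = 4012; a·d/n = 3080·176/4012 = 135.1147; b·c/n = 664·92/4012 = 15.2263
OR_MH = (197.8842 + 135.1147) / (96.3230 + 15.2263) = 332.9989 / 111.5493 = 2.98522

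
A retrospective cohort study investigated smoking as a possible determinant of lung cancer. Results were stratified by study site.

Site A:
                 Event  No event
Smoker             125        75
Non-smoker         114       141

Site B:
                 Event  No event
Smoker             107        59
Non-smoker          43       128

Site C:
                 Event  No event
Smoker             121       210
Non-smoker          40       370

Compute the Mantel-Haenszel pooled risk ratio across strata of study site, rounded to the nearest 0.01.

2.15

RR_MH = Σ(aᵢ·n₀ᵢ/nᵢ) / Σ(cᵢ·n₁ᵢ/nᵢ), with n₁ᵢ = aᵢ+bᵢ (exposed), n₀ᵢ = cᵢ+dᵢ (unexposed), nᵢ = n₁ᵢ+n₀ᵢ.
Stratum 1 (Site A): n₁ = 200, n₀ = 255, n = 455; a·n₀/n = 125·255/455 = 70.0549; c·n₁/n = 114·200/455 = 50.1099
Stratum 2 (Site B): n₁ = 166, n₀ = 171, n = 337; a·n₀/n = 107·171/337 = 54.2938; c·n₁/n = 43·166/337 = 21.1810
Stratum 3 (Site C): n₁ = 331, n₀ = 410, n = 741; a·n₀/n = 121·410/741 = 66.9501; c·n₁/n = 40·331/741 = 17.8677
RR_MH = (70.0549 + 54.2938 + 66.9501) / (50.1099 + 21.1810 + 17.8677) = 191.2988 / 89.1586 = 2.14560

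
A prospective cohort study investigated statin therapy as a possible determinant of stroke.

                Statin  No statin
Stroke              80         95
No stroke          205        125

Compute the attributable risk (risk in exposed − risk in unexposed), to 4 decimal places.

Reading the table with exposure as columns: a = 80 (Statin, case), b = 205 (Statin, non-case), c = 95 (No statin, case), d = 125.
Risk in exposed = 80/285 = 0.280702; risk in unexposed = 95/220 = 0.431818.
Risk difference = 0.280702 − 0.431818 = -0.151116

-0.1511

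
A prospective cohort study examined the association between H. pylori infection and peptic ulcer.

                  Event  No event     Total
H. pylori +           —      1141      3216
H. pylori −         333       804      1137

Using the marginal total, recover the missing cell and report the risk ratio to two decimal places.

2.20

The missing cell is in the exposed row: 3216 − 1141 = 2075.
So a = 2075, b = 1141, c = 333, d = 804.
RR = [a/(a+b)] / [c/(c+d)] = (2075/3216) / (333/1137) = 0.64521/0.29288 = 2.20302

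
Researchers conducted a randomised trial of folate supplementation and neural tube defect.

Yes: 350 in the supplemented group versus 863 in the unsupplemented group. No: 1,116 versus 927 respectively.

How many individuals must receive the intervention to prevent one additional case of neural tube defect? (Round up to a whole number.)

5

Risk in treated group = 350/1466 = 0.23874; risk in control = 863/1790 = 0.48212.
Absolute risk reduction = 0.48212 − 0.23874 = 0.24338
NNT = 1 / ARR = 1 / 0.24338 = 4.109 → round up → 5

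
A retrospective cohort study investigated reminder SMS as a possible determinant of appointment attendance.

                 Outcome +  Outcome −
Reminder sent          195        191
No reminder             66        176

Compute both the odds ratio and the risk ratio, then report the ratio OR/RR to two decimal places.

1.47

Cells: a = 195, b = 191, c = 66, d = 176.
OR = (195·176)/(191·66) = 34320/12606 = 2.72251
Risk in exposed = 195/386 = 0.50518; risk in unexposed = 66/242 = 0.27273; RR = 1.85233
OR/RR = 2.72251 / 1.85233 = 1.46978
The outcome is not rare, so the OR lies further from 1 than the RR.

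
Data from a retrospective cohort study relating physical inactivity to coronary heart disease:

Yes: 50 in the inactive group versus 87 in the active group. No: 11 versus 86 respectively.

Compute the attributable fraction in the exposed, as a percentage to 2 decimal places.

38.65

From the description: a = 50, b = 11, c = 87, d = 86.
Risk in exposed = 50/61 = 0.81967; risk in unexposed = 87/173 = 0.50289.
RR = 0.81967/0.50289 = 1.62992
AR% = (RR − 1)/RR × 100 = (1.62992 − 1)/1.62992 × 100 = 38.6474%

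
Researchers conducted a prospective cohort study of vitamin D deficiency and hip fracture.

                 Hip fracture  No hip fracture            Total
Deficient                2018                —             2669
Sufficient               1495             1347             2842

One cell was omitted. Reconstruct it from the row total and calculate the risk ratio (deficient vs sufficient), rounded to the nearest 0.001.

1.437

The missing cell is in the exposed row: 2669 − 2018 = 651.
So a = 2018, b = 651, c = 1495, d = 1347.
RR = [a/(a+b)] / [c/(c+d)] = (2018/2669) / (1495/2842) = 0.75609/0.52604 = 1.43733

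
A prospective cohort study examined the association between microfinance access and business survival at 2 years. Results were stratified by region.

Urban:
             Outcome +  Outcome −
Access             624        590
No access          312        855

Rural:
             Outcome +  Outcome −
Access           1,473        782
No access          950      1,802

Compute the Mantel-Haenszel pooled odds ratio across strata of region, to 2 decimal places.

OR_MH = Σ(aᵢdᵢ/nᵢ) / Σ(bᵢcᵢ/nᵢ), where nᵢ is the stratum total.
Stratum 1 (Urban): n = 2381; a·d/n = 624·855/2381 = 224.0739; b·c/n = 590·312/2381 = 77.3121
Stratum 2 (Rural): n = 5007; a·d/n = 1473·1802/5007 = 530.1270; b·c/n = 782·950/5007 = 148.3723
OR_MH = (224.0739 + 530.1270) / (77.3121 + 148.3723) = 754.2009 / 225.6843 = 3.34184

3.34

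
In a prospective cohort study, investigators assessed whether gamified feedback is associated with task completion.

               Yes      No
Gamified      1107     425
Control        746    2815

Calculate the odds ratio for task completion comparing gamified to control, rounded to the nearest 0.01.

Cells: a = 1107, b = 425, c = 746, d = 2815.
OR = (a·d)/(b·c) = (1107 × 2815) / (425 × 746) = 3116205 / 317050 = 9.82875
The odds of task completion are about 9.83 times as high in the gamified group.

9.83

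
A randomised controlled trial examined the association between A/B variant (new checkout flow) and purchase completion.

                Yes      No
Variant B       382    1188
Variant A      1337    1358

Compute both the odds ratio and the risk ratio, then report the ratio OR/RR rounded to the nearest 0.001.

Cells: a = 382, b = 1188, c = 1337, d = 1358.
OR = (382·1358)/(1188·1337) = 518756/1588356 = 0.32660
Risk in exposed = 382/1570 = 0.24331; risk in unexposed = 1337/2695 = 0.49610; RR = 0.49045
OR/RR = 0.32660 / 0.49045 = 0.66592
The outcome is not rare, so the OR lies further from 1 than the RR.

0.666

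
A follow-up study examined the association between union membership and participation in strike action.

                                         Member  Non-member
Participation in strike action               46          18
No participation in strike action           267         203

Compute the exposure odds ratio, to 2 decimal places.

Reading the table with exposure as columns: a = 46 (Member, case), b = 267 (Member, non-case), c = 18 (Non-member, case), d = 203.
OR = (a·d)/(b·c) = (46 × 203) / (267 × 18) = 9338 / 4806 = 1.94299
The odds of participation in strike action are about 1.94 times as high in the member group.

1.94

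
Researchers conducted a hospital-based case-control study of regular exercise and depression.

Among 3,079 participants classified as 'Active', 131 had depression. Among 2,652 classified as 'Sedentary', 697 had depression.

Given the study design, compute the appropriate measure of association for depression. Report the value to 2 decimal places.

0.12

From the description: a = 131, b = 2948, c = 697, d = 1955.
This is a hospital-based case-control study: participants were sampled on outcome status, so risks in the source population cannot be estimated directly — relative risk is not valid here. The odds ratio is the appropriate measure.
OR = (a·d)/(b·c) = (131 × 1955) / (2948 × 697) = 256105 / 2054756 = 0.12464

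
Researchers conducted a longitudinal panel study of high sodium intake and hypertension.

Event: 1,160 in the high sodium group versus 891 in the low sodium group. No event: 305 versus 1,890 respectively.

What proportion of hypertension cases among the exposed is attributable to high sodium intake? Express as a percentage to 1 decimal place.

59.5

From the description: a = 1160, b = 305, c = 891, d = 1890.
Risk in exposed = 1160/1465 = 0.79181; risk in unexposed = 891/2781 = 0.32039.
RR = 0.79181/0.32039 = 2.47140
AR% = (RR − 1)/RR × 100 = (2.47140 − 1)/2.47140 × 100 = 59.5372%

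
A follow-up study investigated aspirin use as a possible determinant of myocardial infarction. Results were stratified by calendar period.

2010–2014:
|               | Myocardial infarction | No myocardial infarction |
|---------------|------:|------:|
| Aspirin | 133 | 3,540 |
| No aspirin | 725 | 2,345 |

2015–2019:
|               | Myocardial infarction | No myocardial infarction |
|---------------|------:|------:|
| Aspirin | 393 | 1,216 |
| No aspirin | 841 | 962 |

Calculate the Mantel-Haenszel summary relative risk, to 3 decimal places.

0.339

RR_MH = Σ(aᵢ·n₀ᵢ/nᵢ) / Σ(cᵢ·n₁ᵢ/nᵢ), with n₁ᵢ = aᵢ+bᵢ (exposed), n₀ᵢ = cᵢ+dᵢ (unexposed), nᵢ = n₁ᵢ+n₀ᵢ.
Stratum 1 (2010–2014): n₁ = 3673, n₀ = 3070, n = 6743; a·n₀/n = 133·3070/6743 = 60.5532; c·n₁/n = 725·3673/6743 = 394.9170
Stratum 2 (2015–2019): n₁ = 1609, n₀ = 1803, n = 3412; a·n₀/n = 393·1803/3412 = 207.6726; c·n₁/n = 841·1609/3412 = 396.5911
RR_MH = (60.5532 + 207.6726) / (394.9170 + 396.5911) = 268.2258 / 791.5081 = 0.33888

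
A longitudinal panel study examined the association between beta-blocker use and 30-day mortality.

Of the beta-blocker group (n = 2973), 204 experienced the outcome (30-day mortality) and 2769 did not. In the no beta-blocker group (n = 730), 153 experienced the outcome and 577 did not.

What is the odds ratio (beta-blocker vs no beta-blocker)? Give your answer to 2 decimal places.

From the description: a = 204, b = 2769, c = 153, d = 577.
OR = (a·d)/(b·c) = (204 × 577) / (2769 × 153) = 117708 / 423657 = 0.27784
Exposure is associated with lower odds of 30-day mortality (OR = 0.28 < 1).

0.28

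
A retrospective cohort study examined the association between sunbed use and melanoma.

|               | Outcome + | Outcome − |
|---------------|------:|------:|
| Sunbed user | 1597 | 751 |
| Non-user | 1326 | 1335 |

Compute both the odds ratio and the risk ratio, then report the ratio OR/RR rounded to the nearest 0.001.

Cells: a = 1597, b = 751, c = 1326, d = 1335.
OR = (1597·1335)/(751·1326) = 2131995/995826 = 2.14093
Risk in exposed = 1597/2348 = 0.68015; risk in unexposed = 1326/2661 = 0.49831; RR = 1.36492
OR/RR = 2.14093 / 1.36492 = 1.56854
The outcome is not rare, so the OR lies further from 1 than the RR.

1.569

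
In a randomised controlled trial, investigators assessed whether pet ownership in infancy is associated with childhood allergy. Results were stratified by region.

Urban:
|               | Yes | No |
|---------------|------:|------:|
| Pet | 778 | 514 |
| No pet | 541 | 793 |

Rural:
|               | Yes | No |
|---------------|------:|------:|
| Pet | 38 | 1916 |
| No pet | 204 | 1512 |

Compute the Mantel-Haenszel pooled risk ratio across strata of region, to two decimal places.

1.10

RR_MH = Σ(aᵢ·n₀ᵢ/nᵢ) / Σ(cᵢ·n₁ᵢ/nᵢ), with n₁ᵢ = aᵢ+bᵢ (exposed), n₀ᵢ = cᵢ+dᵢ (unexposed), nᵢ = n₁ᵢ+n₀ᵢ.
Stratum 1 (Urban): n₁ = 1292, n₀ = 1334, n = 2626; a·n₀/n = 778·1334/2626 = 395.2216; c·n₁/n = 541·1292/2626 = 266.1736
Stratum 2 (Rural): n₁ = 1954, n₀ = 1716, n = 3670; a·n₀/n = 38·1716/3670 = 17.7678; c·n₁/n = 204·1954/3670 = 108.6147
RR_MH = (395.2216 + 17.7678) / (266.1736 + 108.6147) = 412.9895 / 374.7884 = 1.10193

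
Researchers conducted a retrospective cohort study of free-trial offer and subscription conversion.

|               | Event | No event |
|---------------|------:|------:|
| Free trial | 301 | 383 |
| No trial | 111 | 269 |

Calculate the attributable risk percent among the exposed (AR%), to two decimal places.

33.62

Cells: a = 301, b = 383, c = 111, d = 269.
Risk in exposed = 301/684 = 0.44006; risk in unexposed = 111/380 = 0.29211.
RR = 0.44006/0.29211 = 1.50651
AR% = (RR − 1)/RR × 100 = (1.50651 − 1)/1.50651 × 100 = 33.6213%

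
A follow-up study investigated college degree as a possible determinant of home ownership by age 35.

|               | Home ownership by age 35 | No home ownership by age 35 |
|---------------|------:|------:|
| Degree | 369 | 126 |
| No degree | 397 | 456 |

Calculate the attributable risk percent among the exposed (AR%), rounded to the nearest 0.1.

Cells: a = 369, b = 126, c = 397, d = 456.
Risk in exposed = 369/495 = 0.74545; risk in unexposed = 397/853 = 0.46542.
RR = 0.74545/0.46542 = 1.60169
AR% = (RR − 1)/RR × 100 = (1.60169 − 1)/1.60169 × 100 = 37.5661%

37.6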